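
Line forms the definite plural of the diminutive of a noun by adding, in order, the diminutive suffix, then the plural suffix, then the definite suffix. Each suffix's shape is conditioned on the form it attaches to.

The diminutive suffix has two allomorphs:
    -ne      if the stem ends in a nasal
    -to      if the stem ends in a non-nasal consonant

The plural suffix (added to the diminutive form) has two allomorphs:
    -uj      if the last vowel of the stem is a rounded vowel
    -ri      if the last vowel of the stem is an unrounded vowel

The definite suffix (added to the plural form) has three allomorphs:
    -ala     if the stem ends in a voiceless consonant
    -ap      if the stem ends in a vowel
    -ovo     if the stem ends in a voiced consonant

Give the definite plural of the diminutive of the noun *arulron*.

arulronneriap

The final consonant of *arulron* is /n/, which is a nasal, so the diminutive suffix is -ne, giving *arulronne*.
Since the last vowel of the diminutive form *arulronne* is /e/ (an unrounded vowel), it takes -ri, giving *arulronneri*.
The plural form *arulronneri* — final sound /i/ (a vowel) → -ap → *arulronneriap*.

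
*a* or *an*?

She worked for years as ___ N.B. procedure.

The indefinite article is chosen by the initial *sound* of the following word, not its spelling.
The initialism *N.B.* is read letter by letter; the first letter, N, is pronounced /ɛn/, which begins with a vowel sound.
So the article is *an*: She worked for years as an N.B. procedure.

an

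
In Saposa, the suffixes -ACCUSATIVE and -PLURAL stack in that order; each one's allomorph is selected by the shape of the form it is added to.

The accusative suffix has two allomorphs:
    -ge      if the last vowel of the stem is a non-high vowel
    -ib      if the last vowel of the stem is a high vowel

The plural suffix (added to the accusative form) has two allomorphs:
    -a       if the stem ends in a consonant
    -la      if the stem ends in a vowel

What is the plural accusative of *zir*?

ziriba

*zir*: last vowel = /i/, a high vowel → -ib → *zirib*.
Since the final sound of the accusative form *zirib* is /b/ (a consonant), it takes -a, giving *ziriba*.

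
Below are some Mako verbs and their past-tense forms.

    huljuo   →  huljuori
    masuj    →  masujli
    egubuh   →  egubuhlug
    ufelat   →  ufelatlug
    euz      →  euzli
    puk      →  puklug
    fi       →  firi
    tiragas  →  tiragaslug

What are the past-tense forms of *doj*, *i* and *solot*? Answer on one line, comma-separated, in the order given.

dojli, iri, solotlug

The alternation tracks the final sound of the stem — -lug when the stem ends in a voiceless consonant (*egubuh*, *ufelat*, *puk*, *tiragas*); -li when the stem ends in a voiced consonant (*masuj*, *euz*); -ri when the stem ends in a vowel (*huljuo*, *fi*).
*doj*: final sound = /j/, a voiced consonant → -li → *dojli*.
*i* — final sound /i/ (a vowel) → -ri → *iri*.
Since the final sound of *solot* is /t/ (a voiceless consonant), it takes -lug, giving *solotlug*.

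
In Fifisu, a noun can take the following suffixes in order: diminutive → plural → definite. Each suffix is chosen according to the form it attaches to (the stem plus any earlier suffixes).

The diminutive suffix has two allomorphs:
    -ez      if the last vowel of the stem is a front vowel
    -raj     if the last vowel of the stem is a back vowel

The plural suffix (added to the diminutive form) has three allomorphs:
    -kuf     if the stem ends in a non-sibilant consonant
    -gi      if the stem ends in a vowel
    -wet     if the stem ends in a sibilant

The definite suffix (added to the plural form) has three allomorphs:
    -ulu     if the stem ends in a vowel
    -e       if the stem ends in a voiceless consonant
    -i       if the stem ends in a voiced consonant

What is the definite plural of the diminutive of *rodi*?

*rodi*: last vowel = /i/, a front vowel → -ez → *rodiez*.
Since the final sound of the diminutive form *rodiez* is /z/ (a sibilant), it takes -wet, giving *rodiezwet*.
Since the final sound of the plural form *rodiezwet* is /t/ (a voiceless consonant), it takes -e, giving *rodiezwete*.

rodiezwete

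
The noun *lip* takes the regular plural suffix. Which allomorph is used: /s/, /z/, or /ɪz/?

/s/

The stem *lip* ends in a voiceless non-sibilant consonant.
The plural suffix surfaces as /ɪz/ after sibilants, /s/ after other voiceless consonants, and /z/ after other voiced sounds.
So the plural -s on *lip* is pronounced /s/.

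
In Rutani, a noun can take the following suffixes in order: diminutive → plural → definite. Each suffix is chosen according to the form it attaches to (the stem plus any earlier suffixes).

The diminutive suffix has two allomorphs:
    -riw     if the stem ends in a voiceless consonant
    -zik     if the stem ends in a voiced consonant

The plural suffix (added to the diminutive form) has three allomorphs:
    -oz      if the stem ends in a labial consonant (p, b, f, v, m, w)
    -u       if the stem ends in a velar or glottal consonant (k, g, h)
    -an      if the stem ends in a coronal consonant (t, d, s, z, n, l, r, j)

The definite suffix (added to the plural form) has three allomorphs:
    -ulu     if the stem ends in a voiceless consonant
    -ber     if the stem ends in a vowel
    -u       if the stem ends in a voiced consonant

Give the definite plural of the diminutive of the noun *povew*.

*povew* — final consonant /w/ (voiced) → -zik → *povewzik*.
The diminutive form *povewzik*: final consonant = /k/, velar/glottal → -u → *povewziku*.
The final sound of the plural form *povewziku* is /u/, which is a vowel, so the definite suffix is -ber, giving *povewzikuber*.

povewzikuber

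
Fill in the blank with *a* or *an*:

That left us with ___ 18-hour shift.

The indefinite article is chosen by the initial *sound* of the following word, not its spelling.
The number *18* is spoken "eighteen", beginning with /ˌeɪˈtiːn/ — a vowel sound.
So the article is *an*: That left us with an 18-hour shift.

an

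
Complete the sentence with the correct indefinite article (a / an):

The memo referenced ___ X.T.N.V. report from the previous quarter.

The indefinite article is chosen by the initial *sound* of the following word, not its spelling.
The initialism *X.T.N.V.* is read letter by letter; the first letter, X, is pronounced /ɛks/, which begins with a vowel sound.
So the article is *an*: The memo referenced an X.T.N.V. report from the previous quarter.

an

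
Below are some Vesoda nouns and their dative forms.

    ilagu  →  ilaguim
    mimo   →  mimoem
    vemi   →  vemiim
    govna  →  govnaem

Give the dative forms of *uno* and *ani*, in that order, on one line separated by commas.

The suffix is conditioned by the last vowel: -im when the last vowel of the stem is a high vowel (*ilagu*, *vemi*); -em when the last vowel of the stem is a non-high vowel (*mimo*, *govna*).
Since the last vowel of *uno* is /o/ (a non-high vowel), it takes -em, giving *unoem*.
The last vowel of *ani* is /i/, which is a high vowel, so the suffix is -im, giving *aniim*.

unoem, aniim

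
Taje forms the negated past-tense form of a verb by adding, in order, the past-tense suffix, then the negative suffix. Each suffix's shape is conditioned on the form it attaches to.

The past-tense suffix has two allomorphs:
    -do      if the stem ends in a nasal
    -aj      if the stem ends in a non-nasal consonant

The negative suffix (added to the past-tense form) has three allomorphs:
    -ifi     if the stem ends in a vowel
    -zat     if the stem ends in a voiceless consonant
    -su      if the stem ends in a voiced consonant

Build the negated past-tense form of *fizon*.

*fizon* — final consonant /n/ (a nasal) → -do → *fizondo*.
The final sound of the past-tense form *fizondo* is /o/, which is a vowel, so the negative suffix is -ifi, giving *fizondoifi*.

fizondoifi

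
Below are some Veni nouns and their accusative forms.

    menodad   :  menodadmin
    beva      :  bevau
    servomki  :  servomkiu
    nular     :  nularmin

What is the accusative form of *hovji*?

The suffix is conditioned by the final sound: -min when the stem ends in a consonant (*menodad*, *nular*); -u when the stem ends in a vowel (*beva*, *servomki*).
The final sound of *hovji* is /i/, which is a vowel, so the suffix is -u, giving *hovjiu*.

hovjiu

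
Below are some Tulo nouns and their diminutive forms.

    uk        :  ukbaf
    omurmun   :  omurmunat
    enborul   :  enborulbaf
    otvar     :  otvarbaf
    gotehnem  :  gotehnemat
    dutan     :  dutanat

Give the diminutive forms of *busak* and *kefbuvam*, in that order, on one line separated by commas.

The suffix is conditioned by the final consonant: -at when the stem ends in a nasal (*omurmun*, *gotehnem*, *dutan*); -baf when the stem ends in a non-nasal consonant (*uk*, *enborul*, *otvar*).
The final consonant of *busak* is /k/, which is non-nasal, so the suffix is -baf, giving *busakbaf*.
Since the final consonant of *kefbuvam* is /m/ (a nasal), it takes -at, giving *kefbuvamat*.

busakbaf, kefbuvamat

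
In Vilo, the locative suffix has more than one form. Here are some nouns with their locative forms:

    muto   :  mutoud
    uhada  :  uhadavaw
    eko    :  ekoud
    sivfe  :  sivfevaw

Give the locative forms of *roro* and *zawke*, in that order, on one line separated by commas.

The alternation tracks the last vowel of the stem — -ud when the last vowel of the stem is a rounded vowel (*muto*, *eko*); -vaw when the last vowel of the stem is an unrounded vowel (*uhada*, *sivfe*).
Since the last vowel of *roro* is /o/ (a rounded vowel), it takes -ud, giving *roroud*.
Since the last vowel of *zawke* is /e/ (an unrounded vowel), it takes -vaw, giving *zawkevaw*.

roroud, zawkevaw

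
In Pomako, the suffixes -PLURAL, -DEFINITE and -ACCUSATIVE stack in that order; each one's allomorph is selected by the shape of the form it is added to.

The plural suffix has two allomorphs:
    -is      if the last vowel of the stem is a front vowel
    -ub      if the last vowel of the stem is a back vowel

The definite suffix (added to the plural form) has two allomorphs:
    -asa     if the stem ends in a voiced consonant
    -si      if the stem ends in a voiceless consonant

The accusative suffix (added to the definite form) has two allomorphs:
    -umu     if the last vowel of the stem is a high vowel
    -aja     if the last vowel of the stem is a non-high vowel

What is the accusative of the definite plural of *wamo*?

*wamo* — last vowel /o/ (a back vowel) → -ub → *wamoub*.
The plural form *wamoub*: final consonant = /b/, voiced → -asa → *wamoubasa*.
Since the last vowel of the definite form *wamoubasa* is /a/ (a non-high vowel), it takes -aja, giving *wamoubasaaja*.

wamoubasaaja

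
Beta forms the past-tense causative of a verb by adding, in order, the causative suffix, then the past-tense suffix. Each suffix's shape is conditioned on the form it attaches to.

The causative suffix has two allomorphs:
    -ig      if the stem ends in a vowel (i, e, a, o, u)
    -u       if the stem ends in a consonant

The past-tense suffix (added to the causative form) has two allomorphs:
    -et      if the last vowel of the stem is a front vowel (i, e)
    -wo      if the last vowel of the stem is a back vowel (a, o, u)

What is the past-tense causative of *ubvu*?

The final sound of *ubvu* is /u/, which is a vowel, so the causative suffix is -ig, giving *ubvuig*.
The last vowel of the causative form *ubvuig* is /i/, which is a front vowel, so the past-tense suffix is -et, giving *ubvuiget*.

ubvuiget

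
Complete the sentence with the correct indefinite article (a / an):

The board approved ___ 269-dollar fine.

a

The indefinite article is chosen by the initial *sound* of the following word, not its spelling.
The number *269* is spoken "two hundred …", beginning with /tuː/ — a consonant sound.
So the article is *a*: The board approved a 269-dollar fine.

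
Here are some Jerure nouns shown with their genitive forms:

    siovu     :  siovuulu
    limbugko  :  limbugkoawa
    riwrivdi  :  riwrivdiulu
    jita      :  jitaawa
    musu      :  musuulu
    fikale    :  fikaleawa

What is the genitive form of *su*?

Looking at the last vowel of each stem: -ulu when the last vowel of the stem is a high vowel (*siovu*, *riwrivdi*, *musu*); -awa when the last vowel of the stem is a non-high vowel (*limbugko*, *jita*, *fikale*).
The last vowel of *su* is /u/, which is a high vowel, so the suffix is -ulu, giving *suulu*.

suulu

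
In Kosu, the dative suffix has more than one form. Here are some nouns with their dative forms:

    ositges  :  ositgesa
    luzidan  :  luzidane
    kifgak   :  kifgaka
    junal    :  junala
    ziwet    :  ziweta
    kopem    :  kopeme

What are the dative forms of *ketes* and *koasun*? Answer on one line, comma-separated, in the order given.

ketesa, koasune

The suffix is conditioned by the final consonant: -e when the stem ends in a nasal (*luzidan*, *kopem*); -a when the stem ends in a non-nasal consonant (*ositges*, *kifgak*, *junal*, *ziwet*).
Since the final consonant of *ketes* is /s/ (non-nasal), it takes -a, giving *ketesa*.
*koasun* — final consonant /n/ (a nasal) → -e → *koasune*.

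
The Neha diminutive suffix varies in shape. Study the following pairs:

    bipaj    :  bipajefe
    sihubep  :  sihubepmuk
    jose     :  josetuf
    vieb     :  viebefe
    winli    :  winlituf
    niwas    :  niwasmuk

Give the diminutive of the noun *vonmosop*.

vonmosopmuk

The pattern is voicing of the final sound: -muk when the stem ends in a voiceless consonant (*sihubep*, *niwas*); -efe when the stem ends in a voiced consonant (*bipaj*, *vieb*); -tuf when the stem ends in a vowel (*jose*, *winli*).
*vonmosop*: final sound = /p/, a voiceless consonant → -muk → *vonmosopmuk*.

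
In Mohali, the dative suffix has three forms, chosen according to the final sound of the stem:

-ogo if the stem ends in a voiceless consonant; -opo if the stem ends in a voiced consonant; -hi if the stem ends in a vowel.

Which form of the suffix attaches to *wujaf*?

*wujaf*: final sound = /f/, a voiceless consonant → -ogo.

-ogo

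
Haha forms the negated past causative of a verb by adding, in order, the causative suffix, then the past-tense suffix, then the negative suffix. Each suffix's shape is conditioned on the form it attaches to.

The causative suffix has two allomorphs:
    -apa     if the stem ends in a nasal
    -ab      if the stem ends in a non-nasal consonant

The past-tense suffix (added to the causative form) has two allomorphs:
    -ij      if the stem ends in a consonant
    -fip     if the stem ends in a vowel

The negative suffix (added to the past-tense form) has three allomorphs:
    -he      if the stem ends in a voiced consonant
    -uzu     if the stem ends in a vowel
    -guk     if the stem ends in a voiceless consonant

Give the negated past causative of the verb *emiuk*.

emiukabijhe

*emiuk*: final consonant = /k/, non-nasal → -ab → *emiukab*.
The causative form *emiukab* — final sound /b/ (a consonant) → -ij → *emiukabij*.
The past-tense form *emiukabij* — final sound /j/ (a voiced consonant) → -he → *emiukabijhe*.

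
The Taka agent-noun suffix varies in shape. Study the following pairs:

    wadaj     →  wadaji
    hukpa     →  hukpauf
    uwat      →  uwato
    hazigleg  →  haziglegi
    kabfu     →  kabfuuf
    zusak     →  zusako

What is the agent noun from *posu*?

posuuf

The alternation tracks the final sound of the stem — -o when the stem ends in a voiceless consonant (*uwat*, *zusak*); -i when the stem ends in a voiced consonant (*wadaj*, *hazigleg*); -uf when the stem ends in a vowel (*hukpa*, *kabfu*).
*posu*: final sound = /u/, a vowel → -uf → *posuuf*.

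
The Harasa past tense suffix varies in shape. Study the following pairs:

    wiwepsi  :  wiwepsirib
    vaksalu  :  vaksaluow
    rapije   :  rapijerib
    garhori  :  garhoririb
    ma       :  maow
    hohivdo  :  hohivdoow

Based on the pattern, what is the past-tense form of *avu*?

avuow

Looking at the last vowel of each stem: -rib when the last vowel of the stem is a front vowel (*wiwepsi*, *rapije*, *garhori*); -ow when the last vowel of the stem is a back vowel (*vaksalu*, *ma*, *hohivdo*).
Since the last vowel of *avu* is /u/ (a back vowel), it takes -ow, giving *avuow*.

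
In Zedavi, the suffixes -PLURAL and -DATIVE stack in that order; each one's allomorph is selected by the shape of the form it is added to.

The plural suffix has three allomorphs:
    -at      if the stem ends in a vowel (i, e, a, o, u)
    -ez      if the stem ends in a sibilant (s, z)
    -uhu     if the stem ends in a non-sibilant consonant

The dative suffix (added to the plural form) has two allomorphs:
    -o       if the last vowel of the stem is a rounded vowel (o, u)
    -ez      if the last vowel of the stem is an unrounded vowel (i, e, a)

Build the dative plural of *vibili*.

*vibili*: final sound = /i/, a vowel → -at → *vibiliat*.
Since the last vowel of the plural form *vibiliat* is /a/ (an unrounded vowel), it takes -ez, giving *vibiliatez*.

vibiliatez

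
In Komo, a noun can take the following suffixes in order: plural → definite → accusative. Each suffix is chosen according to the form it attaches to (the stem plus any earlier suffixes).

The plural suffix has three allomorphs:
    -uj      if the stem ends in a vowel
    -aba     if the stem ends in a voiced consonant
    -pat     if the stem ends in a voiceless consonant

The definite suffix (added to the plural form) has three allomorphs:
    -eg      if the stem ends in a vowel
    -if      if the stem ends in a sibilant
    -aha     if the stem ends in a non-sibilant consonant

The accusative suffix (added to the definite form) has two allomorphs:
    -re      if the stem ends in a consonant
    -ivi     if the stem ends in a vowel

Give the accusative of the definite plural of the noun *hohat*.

hohatpatahaivi

Since the final sound of *hohat* is /t/ (a voiceless consonant), it takes -pat, giving *hohatpat*.
The plural form *hohatpat* — final sound /t/ (a non-sibilant consonant) → -aha → *hohatpataha*.
The definite form *hohatpataha*: final sound = /a/, a vowel → -ivi → *hohatpatahaivi*.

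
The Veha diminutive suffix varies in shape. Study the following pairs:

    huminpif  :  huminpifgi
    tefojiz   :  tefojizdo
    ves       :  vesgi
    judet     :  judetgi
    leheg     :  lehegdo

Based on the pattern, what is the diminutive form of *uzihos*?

uzihosgi

The pattern is voicing of the final consonant: -gi when the stem ends in a voiceless consonant (*huminpif*, *ves*, *judet*); -do when the stem ends in a voiced consonant (*tefojiz*, *leheg*).
*uzihos*: final consonant = /s/, voiceless → -gi → *uzihosgi*.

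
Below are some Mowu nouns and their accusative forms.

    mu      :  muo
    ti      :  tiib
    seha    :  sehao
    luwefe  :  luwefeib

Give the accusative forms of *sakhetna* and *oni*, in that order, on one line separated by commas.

sakhetnao, oniib

Looking at the last vowel of each stem: -ib when the last vowel of the stem is a front vowel (*ti*, *luwefe*); -o when the last vowel of the stem is a back vowel (*mu*, *seha*).
The last vowel of *sakhetna* is /a/, which is a back vowel, so the suffix is -o, giving *sakhetnao*.
*oni* — last vowel /i/ (a front vowel) → -ib → *oniib*.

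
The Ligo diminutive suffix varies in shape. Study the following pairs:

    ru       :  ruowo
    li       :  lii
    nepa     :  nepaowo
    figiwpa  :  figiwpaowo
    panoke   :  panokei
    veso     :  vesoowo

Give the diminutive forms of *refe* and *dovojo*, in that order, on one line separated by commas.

refei, dovojoowo

The pattern is front/back vowel harmony: -i when the last vowel of the stem is a front vowel (*li*, *panoke*); -owo when the last vowel of the stem is a back vowel (*ru*, *nepa*, *figiwpa*, *veso*).
*refe* — last vowel /e/ (a front vowel) → -i → *refei*.
The last vowel of *dovojo* is /o/, which is a back vowel, so the suffix is -owo, giving *dovojoowo*.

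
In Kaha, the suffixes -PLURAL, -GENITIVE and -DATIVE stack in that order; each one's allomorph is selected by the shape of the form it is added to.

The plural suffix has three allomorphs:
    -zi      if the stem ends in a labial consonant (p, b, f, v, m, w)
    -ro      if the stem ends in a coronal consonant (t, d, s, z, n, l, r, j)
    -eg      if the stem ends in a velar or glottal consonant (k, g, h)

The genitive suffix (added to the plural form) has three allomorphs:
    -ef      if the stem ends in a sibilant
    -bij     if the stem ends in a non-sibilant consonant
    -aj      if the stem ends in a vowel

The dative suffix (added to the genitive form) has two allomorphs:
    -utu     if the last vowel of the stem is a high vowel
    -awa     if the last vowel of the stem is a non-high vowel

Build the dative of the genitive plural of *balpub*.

*balpub*: final consonant = /b/, labial → -zi → *balpubzi*.
The plural form *balpubzi* — final sound /i/ (a vowel) → -aj → *balpubziaj*.
Since the last vowel of the genitive form *balpubziaj* is /a/ (a non-high vowel), it takes -awa, giving *balpubziajawa*.

balpubziajawa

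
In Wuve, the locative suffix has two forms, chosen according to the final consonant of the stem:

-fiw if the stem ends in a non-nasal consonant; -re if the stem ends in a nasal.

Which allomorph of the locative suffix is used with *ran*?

-re

*ran*: final consonant = /n/, a nasal → -re.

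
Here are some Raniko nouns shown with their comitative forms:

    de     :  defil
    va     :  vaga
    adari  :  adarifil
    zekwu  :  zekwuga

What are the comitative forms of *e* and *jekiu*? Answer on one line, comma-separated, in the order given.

Looking at the last vowel of each stem: -fil when the last vowel of the stem is a front vowel (*de*, *adari*); -ga when the last vowel of the stem is a back vowel (*va*, *zekwu*).
*e* — last vowel /e/ (a front vowel) → -fil → *efil*.
*jekiu* — last vowel /u/ (a back vowel) → -ga → *jekiuga*.

efil, jekiuga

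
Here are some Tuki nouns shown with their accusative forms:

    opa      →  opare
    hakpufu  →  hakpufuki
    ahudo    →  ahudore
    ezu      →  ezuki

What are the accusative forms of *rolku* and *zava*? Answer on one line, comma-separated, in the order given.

rolkuki, zavare

The alternation tracks the last vowel of the stem — -ki when the last vowel of the stem is a high vowel (*hakpufu*, *ezu*); -re when the last vowel of the stem is a non-high vowel (*opa*, *ahudo*).
*rolku* — last vowel /u/ (a high vowel) → -ki → *rolkuki*.
*zava* — last vowel /a/ (a non-high vowel) → -re → *zavare*.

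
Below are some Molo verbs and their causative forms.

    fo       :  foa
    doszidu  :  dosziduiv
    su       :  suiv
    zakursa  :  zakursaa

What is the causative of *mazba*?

mazbaa

Looking at the last vowel of each stem: -iv when the last vowel of the stem is a high vowel (*doszidu*, *su*); -a when the last vowel of the stem is a non-high vowel (*fo*, *zakursa*).
*mazba* — last vowel /a/ (a non-high vowel) → -a → *mazbaa*.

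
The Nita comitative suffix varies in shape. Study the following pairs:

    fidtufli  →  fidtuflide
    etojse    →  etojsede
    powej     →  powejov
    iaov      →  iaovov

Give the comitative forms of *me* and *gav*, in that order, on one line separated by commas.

The pattern is consonant vs. vowel: -ov when the stem ends in a consonant (*powej*, *iaov*); -de when the stem ends in a vowel (*fidtufli*, *etojse*).
*me* — final sound /e/ (a vowel) → -de → *mede*.
*gav* — final sound /v/ (a consonant) → -ov → *gavov*.

mede, gavov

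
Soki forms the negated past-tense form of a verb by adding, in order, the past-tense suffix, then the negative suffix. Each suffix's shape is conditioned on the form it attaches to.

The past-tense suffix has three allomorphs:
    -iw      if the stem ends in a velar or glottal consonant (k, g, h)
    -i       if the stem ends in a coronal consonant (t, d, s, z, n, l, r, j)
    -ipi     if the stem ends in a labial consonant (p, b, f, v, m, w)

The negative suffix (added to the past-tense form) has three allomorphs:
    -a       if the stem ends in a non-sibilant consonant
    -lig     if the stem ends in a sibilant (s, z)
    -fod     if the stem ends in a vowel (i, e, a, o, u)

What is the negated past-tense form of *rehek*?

rehekiwa

*rehek*: final consonant = /k/, velar/glottal → -iw → *rehekiw*.
The past-tense form *rehekiw* — final sound /w/ (a non-sibilant consonant) → -a → *rehekiwa*.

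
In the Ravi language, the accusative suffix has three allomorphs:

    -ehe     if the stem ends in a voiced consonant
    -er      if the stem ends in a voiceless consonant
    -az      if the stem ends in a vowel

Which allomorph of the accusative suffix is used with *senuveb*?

-ehe

*senuveb* — final sound /b/ (a voiced consonant) → -ehe.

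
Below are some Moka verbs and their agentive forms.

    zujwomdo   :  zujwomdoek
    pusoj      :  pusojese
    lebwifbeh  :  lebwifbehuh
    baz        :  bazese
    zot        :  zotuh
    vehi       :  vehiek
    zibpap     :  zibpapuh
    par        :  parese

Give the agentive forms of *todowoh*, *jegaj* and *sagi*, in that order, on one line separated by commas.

The pattern is voicing of the final sound: -uh when the stem ends in a voiceless consonant (*lebwifbeh*, *zot*, *zibpap*); -ese when the stem ends in a voiced consonant (*pusoj*, *baz*, *par*); -ek when the stem ends in a vowel (*zujwomdo*, *vehi*).
Since the final sound of *todowoh* is /h/ (a voiceless consonant), it takes -uh, giving *todowohuh*.
*jegaj*: final sound = /j/, a voiced consonant → -ese → *jegajese*.
*sagi* — final sound /i/ (a vowel) → -ek → *sagiek*.

todowohuh, jegajese, sagiek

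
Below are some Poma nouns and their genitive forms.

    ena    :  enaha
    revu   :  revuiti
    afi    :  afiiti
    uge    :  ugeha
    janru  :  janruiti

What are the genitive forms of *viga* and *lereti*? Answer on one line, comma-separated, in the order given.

vigaha, leretiiti

The alternation tracks the last vowel of the stem — -iti when the last vowel of the stem is a high vowel (*revu*, *afi*, *janru*); -ha when the last vowel of the stem is a non-high vowel (*ena*, *uge*).
*viga* — last vowel /a/ (a non-high vowel) → -ha → *vigaha*.
*lereti* — last vowel /i/ (a high vowel) → -iti → *leretiiti*.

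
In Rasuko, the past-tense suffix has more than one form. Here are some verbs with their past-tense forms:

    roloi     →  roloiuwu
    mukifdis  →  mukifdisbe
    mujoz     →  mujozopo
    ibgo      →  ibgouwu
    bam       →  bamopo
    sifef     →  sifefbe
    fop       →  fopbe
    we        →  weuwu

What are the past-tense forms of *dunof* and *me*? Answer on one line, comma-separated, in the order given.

Looking at the final sound of each stem: -be when the stem ends in a voiceless consonant (*mukifdis*, *sifef*, *fop*); -opo when the stem ends in a voiced consonant (*mujoz*, *bam*); -uwu when the stem ends in a vowel (*roloi*, *ibgo*, *we*).
The final sound of *dunof* is /f/, which is a voiceless consonant, so the suffix is -be, giving *dunofbe*.
*me* — final sound /e/ (a vowel) → -uwu → *meuwu*.

dunofbe, meuwu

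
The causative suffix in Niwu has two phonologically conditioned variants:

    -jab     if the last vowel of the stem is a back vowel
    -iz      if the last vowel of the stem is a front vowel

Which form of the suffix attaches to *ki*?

-iz

*ki*: last vowel = /i/, a front vowel → -iz.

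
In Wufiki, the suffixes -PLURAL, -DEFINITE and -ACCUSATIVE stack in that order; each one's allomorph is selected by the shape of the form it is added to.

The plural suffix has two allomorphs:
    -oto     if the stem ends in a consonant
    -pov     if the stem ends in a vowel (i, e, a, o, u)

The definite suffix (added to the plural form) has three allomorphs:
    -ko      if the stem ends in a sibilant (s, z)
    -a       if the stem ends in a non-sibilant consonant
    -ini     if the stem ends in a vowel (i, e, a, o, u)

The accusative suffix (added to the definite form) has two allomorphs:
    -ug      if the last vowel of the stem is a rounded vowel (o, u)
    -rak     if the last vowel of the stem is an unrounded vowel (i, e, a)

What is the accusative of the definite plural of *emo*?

emopovarak

The final sound of *emo* is /o/, which is a vowel, so the plural suffix is -pov, giving *emopov*.
The plural form *emopov*: final sound = /v/, a non-sibilant consonant → -a → *emopova*.
The definite form *emopova* — last vowel /a/ (an unrounded vowel) → -rak → *emopovarak*.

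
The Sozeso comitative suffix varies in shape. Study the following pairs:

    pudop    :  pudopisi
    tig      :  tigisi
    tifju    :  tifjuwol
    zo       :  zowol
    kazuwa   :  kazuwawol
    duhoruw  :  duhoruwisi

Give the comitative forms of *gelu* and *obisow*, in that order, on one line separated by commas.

geluwol, obisowisi

The pattern is consonant vs. vowel: -isi when the stem ends in a consonant (*pudop*, *tig*, *duhoruw*); -wol when the stem ends in a vowel (*tifju*, *zo*, *kazuwa*).
*gelu* — final sound /u/ (a vowel) → -wol → *geluwol*.
*obisow* — final sound /w/ (a consonant) → -isi → *obisowisi*.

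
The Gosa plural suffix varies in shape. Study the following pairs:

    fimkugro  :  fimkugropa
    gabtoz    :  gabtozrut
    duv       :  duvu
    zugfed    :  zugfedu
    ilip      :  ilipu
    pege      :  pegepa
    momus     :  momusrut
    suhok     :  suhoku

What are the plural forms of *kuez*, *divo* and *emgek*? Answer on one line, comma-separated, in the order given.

The pattern is sibilance of the final sound: -rut when the stem ends in a sibilant (*gabtoz*, *momus*); -u when the stem ends in a non-sibilant consonant (*duv*, *zugfed*, *ilip*, *suhok*); -pa when the stem ends in a vowel (*fimkugro*, *pege*).
Since the final sound of *kuez* is /z/ (a sibilant), it takes -rut, giving *kuezrut*.
*divo*: final sound = /o/, a vowel → -pa → *divopa*.
*emgek* — final sound /k/ (a non-sibilant consonant) → -u → *emgeku*.

kuezrut, divopa, emgeku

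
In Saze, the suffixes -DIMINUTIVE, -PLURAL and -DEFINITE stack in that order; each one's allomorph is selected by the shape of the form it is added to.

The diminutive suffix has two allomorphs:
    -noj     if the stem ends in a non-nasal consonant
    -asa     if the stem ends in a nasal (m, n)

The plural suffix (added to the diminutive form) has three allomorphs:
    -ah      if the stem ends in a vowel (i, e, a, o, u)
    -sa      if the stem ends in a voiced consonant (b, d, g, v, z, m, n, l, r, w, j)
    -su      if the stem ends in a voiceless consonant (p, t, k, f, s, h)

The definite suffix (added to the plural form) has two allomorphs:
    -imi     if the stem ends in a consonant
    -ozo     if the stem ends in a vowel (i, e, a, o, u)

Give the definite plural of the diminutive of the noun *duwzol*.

duwzolnojsaozo

*duwzol* — final consonant /l/ (non-nasal) → -noj → *duwzolnoj*.
The diminutive form *duwzolnoj* — final sound /j/ (a voiced consonant) → -sa → *duwzolnojsa*.
The final sound of the plural form *duwzolnojsa* is /a/, which is a vowel, so the definite suffix is -ozo, giving *duwzolnojsaozo*.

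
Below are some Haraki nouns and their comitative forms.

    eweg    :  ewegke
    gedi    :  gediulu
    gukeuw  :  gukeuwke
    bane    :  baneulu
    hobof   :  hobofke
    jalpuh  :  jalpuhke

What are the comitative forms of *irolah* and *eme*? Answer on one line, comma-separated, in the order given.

irolahke, emeulu

The alternation tracks the final sound of the stem — -ke when the stem ends in a consonant (*eweg*, *gukeuw*, *hobof*, *jalpuh*); -ulu when the stem ends in a vowel (*gedi*, *bane*).
The final sound of *irolah* is /h/, which is a consonant, so the suffix is -ke, giving *irolahke*.
*eme*: final sound = /e/, a vowel → -ulu → *emeulu*.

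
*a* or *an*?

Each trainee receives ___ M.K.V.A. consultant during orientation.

an

The indefinite article is chosen by the initial *sound* of the following word, not its spelling.
The initialism *M.K.V.A.* is read letter by letter; the first letter, M, is pronounced /ɛm/, which begins with a vowel sound.
So the article is *an*: Each trainee receives an M.K.V.A. consultant during orientation.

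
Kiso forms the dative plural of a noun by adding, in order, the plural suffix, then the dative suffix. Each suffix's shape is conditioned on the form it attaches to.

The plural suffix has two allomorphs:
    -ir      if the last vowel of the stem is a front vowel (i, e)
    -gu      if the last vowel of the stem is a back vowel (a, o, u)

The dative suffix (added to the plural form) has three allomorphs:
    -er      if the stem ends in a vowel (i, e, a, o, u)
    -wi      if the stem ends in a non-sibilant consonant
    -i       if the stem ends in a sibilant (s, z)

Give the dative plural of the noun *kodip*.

*kodip*: last vowel = /i/, a front vowel → -ir → *kodipir*.
The plural form *kodipir*: final sound = /r/, a non-sibilant consonant → -wi → *kodipirwi*.

kodipirwi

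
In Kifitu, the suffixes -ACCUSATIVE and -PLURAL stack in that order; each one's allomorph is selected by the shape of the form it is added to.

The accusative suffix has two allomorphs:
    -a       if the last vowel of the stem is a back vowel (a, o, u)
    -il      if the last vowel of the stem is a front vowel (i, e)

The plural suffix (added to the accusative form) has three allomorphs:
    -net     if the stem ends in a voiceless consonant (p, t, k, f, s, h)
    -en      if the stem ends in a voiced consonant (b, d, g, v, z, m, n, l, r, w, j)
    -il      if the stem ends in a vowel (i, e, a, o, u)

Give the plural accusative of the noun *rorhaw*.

rorhawail

Since the last vowel of *rorhaw* is /a/ (a back vowel), it takes -a, giving *rorhawa*.
Since the final sound of the accusative form *rorhawa* is /a/ (a vowel), it takes -il, giving *rorhawail*.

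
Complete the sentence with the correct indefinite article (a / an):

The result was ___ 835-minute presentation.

The indefinite article is chosen by the initial *sound* of the following word, not its spelling.
The number *835* is spoken "eight hundred …", beginning with /eɪt/ — a vowel sound.
So the article is *an*: The result was an 835-minute presentation.

an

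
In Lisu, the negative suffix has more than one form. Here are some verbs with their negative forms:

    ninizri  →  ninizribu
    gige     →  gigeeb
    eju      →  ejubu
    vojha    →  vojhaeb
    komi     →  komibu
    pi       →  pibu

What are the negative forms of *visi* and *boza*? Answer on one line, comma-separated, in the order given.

The suffix is conditioned by the last vowel: -bu when the last vowel of the stem is a high vowel (*ninizri*, *eju*, *komi*, *pi*); -eb when the last vowel of the stem is a non-high vowel (*gige*, *vojha*).
The last vowel of *visi* is /i/, which is a high vowel, so the suffix is -bu, giving *visibu*.
Since the last vowel of *boza* is /a/ (a non-high vowel), it takes -eb, giving *bozaeb*.

visibu, bozaeb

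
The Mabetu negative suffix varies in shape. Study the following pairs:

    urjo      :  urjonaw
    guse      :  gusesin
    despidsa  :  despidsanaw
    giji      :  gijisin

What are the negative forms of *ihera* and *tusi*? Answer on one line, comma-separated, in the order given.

Looking at the last vowel of each stem: -sin when the last vowel of the stem is a front vowel (*guse*, *giji*); -naw when the last vowel of the stem is a back vowel (*urjo*, *despidsa*).
Since the last vowel of *ihera* is /a/ (a back vowel), it takes -naw, giving *iheranaw*.
*tusi*: last vowel = /i/, a front vowel → -sin → *tusisin*.

iheranaw, tusisin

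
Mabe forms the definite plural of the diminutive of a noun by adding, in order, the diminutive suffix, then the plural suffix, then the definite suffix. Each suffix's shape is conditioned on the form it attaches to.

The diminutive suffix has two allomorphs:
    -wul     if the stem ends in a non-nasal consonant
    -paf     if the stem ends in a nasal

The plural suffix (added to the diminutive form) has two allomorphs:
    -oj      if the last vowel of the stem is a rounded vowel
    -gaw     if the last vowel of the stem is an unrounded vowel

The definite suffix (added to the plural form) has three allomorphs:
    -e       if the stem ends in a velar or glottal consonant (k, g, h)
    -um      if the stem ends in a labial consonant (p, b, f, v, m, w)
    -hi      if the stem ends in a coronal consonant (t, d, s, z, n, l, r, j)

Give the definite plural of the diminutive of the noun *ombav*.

The final consonant of *ombav* is /v/, which is non-nasal, so the diminutive suffix is -wul, giving *ombavwul*.
The diminutive form *ombavwul*: last vowel = /u/, a rounded vowel → -oj → *ombavwuloj*.
The plural form *ombavwuloj* — final consonant /j/ (coronal) → -hi → *ombavwulojhi*.

ombavwulojhi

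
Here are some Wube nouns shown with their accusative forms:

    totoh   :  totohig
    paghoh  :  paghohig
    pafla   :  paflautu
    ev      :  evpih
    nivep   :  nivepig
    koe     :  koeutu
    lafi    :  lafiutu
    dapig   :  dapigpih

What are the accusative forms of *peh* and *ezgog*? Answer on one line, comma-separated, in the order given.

pehig, ezgogpih

Looking at the final sound of each stem: -ig when the stem ends in a voiceless consonant (*totoh*, *paghoh*, *nivep*); -pih when the stem ends in a voiced consonant (*ev*, *dapig*); -utu when the stem ends in a vowel (*pafla*, *koe*, *lafi*).
The final sound of *peh* is /h/, which is a voiceless consonant, so the suffix is -ig, giving *pehig*.
The final sound of *ezgog* is /g/, which is a voiced consonant, so the suffix is -pih, giving *ezgogpih*.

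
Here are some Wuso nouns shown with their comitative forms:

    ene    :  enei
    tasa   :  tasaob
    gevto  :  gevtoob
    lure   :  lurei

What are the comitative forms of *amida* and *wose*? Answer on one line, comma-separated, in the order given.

The pattern is front/back vowel harmony: -i when the last vowel of the stem is a front vowel (*ene*, *lure*); -ob when the last vowel of the stem is a back vowel (*tasa*, *gevto*).
*amida* — last vowel /a/ (a back vowel) → -ob → *amidaob*.
*wose*: last vowel = /e/, a front vowel → -i → *wosei*.

amidaob, wosei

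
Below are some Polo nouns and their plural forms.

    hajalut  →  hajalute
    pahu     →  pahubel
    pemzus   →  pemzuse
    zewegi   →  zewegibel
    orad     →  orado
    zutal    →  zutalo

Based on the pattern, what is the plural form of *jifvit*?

Looking at the final sound of each stem: -e when the stem ends in a voiceless consonant (*hajalut*, *pemzus*); -o when the stem ends in a voiced consonant (*orad*, *zutal*); -bel when the stem ends in a vowel (*pahu*, *zewegi*).
*jifvit* — final sound /t/ (a voiceless consonant) → -e → *jifvite*.

jifvite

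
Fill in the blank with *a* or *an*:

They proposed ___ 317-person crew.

The indefinite article is chosen by the initial *sound* of the following word, not its spelling.
The number *317* is spoken "three hundred …", beginning with /θriː/ — a consonant sound.
So the article is *a*: They proposed a 317-person crew.

a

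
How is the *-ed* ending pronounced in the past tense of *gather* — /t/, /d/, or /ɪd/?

The stem *gather* ends in a voiced sound other than /d/.
The -ed suffix is realized as /ɪd/ after /t, d/; as /t/ after other voiceless consonants; and as /d/ after other voiced sounds.
So -ed on *gather* is pronounced /d/.

/d/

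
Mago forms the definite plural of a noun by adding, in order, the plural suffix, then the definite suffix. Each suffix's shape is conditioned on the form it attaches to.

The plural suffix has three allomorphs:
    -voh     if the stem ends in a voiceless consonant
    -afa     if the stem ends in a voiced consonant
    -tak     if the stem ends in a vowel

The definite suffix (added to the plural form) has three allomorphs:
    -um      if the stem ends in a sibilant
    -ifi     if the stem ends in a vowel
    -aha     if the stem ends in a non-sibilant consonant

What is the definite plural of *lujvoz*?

*lujvoz*: final sound = /z/, a voiced consonant → -afa → *lujvozafa*.
Since the final sound of the plural form *lujvozafa* is /a/ (a vowel), it takes -ifi, giving *lujvozafaifi*.

lujvozafaifi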